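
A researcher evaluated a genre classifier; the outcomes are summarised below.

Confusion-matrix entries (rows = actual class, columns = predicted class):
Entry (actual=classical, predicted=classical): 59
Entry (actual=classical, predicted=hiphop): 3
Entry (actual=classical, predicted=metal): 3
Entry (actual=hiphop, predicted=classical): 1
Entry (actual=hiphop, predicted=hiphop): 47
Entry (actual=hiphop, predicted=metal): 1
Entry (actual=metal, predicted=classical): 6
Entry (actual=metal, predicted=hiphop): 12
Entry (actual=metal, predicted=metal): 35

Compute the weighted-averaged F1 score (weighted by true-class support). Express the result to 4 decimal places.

Per-class F1 score (2·TP/(2·TP+FP+FN)):
  classical: TP=59, FP=1+6=7, FN=3+3=6 → 118/131 = 0.90076
  hiphop: TP=47, FP=3+12=15, FN=1+1=2 → 94/111 = 0.84685
  metal: TP=35, FP=3+1=4, FN=6+12=18 → 70/92 = 0.76087
Weighted-F1 score = Σ (supportᵢ/N)·F1 scoreᵢ with N=167: (65/167)·0.90076 + (49/167)·0.84685 + (53/167)·0.76087 = 0.8405

0.8405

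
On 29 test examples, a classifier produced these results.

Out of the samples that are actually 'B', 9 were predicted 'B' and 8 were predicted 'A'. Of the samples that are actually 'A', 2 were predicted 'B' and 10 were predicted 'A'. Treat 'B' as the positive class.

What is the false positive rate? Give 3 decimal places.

0.167

FPR = FP/(FP+TN) = 2/(2+10) = 0.167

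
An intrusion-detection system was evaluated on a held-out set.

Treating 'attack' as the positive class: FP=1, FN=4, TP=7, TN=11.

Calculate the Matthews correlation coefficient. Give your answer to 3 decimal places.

0.580

MCC = (TP·TN − FP·FN) / √((TP+FP)(TP+FN)(TN+FP)(TN+FN))
Numerator = 7·11 − 1·4 = 73
Denominator = √(8·11·12·15) = √15840 = 125.8571
MCC = 73 / 125.8571 = 0.580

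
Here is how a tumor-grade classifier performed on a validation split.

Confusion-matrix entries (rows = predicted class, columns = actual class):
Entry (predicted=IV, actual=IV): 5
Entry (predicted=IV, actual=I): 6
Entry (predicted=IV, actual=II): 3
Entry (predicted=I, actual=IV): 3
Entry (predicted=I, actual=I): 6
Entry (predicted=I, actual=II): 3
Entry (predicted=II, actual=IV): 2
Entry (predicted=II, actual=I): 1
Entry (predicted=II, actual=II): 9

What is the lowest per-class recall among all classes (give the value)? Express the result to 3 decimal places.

0.462

Per-class recall (TP/(TP+FN)):
  IV: TP=5, FN=3+2=5 → 5/10 = 0.5000
  I: TP=6, FN=6+1=7 → 6/13 = 0.4615
  II: TP=9, FN=3+3=6 → 9/15 = 0.6000
Lowest is class 'I' with recall = 0.462.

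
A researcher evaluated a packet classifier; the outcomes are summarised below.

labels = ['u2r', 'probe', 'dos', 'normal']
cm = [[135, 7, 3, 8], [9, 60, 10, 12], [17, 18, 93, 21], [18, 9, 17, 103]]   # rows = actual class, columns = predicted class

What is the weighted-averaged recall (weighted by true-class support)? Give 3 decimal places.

0.724

Per-class recall (TP/(TP+FN)):
  u2r: TP=135, FN=7+3+8=18 → 135/153 = 0.8824
  probe: TP=60, FN=9+10+12=31 → 60/91 = 0.6593
  dos: TP=93, FN=17+18+21=56 → 93/149 = 0.6242
  normal: TP=103, FN=18+9+17=44 → 103/147 = 0.7007
Weighted-recall = Σ (supportᵢ/N)·recallᵢ with N=540: (153/540)·0.8824 + (91/540)·0.6593 + (149/540)·0.6242 + (147/540)·0.7007 = 0.724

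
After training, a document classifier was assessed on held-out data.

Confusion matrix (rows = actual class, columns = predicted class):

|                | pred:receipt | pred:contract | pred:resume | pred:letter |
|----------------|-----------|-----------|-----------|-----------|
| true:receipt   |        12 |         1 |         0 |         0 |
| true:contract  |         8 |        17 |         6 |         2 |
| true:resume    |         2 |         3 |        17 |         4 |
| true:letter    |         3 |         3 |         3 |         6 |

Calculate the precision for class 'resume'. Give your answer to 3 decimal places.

Take TP from the diagonal, FP from the rest of the 'resume' prediction marginal, FN from the rest of the 'resume' actual marginal.
precision = TP/(TP+FP).
resume: TP=17, FP=0+6+3=9 → 17/26 = 0.6538

0.654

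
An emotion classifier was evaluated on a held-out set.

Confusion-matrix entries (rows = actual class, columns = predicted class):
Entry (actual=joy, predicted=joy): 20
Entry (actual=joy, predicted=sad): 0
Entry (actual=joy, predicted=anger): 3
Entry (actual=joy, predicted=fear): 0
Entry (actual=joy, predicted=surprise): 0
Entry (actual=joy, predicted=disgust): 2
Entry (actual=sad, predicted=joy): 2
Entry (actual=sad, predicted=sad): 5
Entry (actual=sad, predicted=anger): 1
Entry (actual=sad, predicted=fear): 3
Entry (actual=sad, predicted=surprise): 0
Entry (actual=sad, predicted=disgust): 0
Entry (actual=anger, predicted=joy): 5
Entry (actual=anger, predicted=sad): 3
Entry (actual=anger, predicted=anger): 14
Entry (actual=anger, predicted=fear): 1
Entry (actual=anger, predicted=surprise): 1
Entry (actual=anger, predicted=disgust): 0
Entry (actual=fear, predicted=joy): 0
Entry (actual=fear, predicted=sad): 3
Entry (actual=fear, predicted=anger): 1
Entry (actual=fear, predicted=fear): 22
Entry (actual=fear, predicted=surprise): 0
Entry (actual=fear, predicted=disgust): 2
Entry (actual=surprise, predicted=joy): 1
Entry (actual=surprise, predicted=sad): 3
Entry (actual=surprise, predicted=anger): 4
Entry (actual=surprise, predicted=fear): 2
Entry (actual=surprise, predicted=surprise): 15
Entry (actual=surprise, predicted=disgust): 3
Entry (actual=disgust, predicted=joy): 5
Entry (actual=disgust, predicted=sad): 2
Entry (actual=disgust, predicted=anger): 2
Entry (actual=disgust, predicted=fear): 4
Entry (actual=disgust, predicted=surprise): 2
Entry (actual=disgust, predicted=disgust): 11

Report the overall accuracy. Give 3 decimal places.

Accuracy = trace / total = (20+5+14+22+15+11=87) / 142 = 87/142 = 0.613

0.613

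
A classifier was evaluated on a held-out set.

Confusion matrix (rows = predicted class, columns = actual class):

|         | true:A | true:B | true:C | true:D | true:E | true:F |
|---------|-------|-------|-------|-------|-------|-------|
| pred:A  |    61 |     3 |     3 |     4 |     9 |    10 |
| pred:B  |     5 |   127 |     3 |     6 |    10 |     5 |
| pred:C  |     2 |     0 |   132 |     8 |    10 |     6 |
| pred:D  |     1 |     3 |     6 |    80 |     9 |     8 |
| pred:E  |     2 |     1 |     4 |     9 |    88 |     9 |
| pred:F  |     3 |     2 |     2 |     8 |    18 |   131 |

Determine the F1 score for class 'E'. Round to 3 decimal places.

0.685

Take TP from the diagonal, FP from the rest of the 'E' prediction marginal, FN from the rest of the 'E' actual marginal.
F1 score = 2·TP/(2·TP+FP+FN).
E: TP=88, FP=2+1+4+9+9=25, FN=9+10+10+9+18=56 → 176/257 = 0.6848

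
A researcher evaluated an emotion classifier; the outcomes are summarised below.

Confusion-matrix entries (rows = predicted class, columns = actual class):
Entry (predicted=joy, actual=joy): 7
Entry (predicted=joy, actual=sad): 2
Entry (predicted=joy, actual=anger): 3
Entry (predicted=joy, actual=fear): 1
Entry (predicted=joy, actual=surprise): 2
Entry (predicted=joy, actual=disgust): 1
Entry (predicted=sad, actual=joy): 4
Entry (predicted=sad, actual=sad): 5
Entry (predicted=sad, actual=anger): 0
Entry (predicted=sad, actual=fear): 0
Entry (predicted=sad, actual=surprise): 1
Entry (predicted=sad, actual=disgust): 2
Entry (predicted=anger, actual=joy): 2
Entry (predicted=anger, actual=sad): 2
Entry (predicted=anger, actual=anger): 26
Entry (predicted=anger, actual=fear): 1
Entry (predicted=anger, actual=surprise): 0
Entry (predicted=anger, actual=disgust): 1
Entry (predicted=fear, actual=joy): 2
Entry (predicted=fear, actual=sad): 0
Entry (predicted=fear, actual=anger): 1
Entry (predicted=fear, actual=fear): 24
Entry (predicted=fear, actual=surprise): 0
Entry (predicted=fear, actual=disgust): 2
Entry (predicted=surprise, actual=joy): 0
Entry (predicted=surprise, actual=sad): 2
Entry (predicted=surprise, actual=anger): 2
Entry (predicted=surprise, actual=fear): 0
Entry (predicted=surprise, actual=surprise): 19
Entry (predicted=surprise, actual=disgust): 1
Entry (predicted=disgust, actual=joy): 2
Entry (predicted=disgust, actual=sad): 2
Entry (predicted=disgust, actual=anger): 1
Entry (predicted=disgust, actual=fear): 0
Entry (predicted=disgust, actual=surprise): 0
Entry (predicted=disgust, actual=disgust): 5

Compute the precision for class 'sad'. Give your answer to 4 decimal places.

0.4167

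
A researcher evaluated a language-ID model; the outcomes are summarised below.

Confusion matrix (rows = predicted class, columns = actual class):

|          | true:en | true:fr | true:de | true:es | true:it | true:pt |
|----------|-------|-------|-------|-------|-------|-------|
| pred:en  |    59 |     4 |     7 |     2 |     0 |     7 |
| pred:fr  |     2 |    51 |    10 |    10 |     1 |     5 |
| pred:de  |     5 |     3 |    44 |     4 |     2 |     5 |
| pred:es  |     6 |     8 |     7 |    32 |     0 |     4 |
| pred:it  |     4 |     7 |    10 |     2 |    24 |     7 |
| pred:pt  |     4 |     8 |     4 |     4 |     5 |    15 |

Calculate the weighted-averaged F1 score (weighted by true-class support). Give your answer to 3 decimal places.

0.606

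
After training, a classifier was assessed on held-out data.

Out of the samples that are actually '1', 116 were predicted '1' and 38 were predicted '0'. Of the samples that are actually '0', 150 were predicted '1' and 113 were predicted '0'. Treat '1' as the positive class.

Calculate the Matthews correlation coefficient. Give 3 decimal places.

0.184

MCC = (TP·TN − FP·FN) / √((TP+FP)(TP+FN)(TN+FP)(TN+FN))
Numerator = 116·113 − 150·38 = 7408
Denominator = √(266·154·263·151) = √1626803332 = 40333.6501
MCC = 7408 / 40333.6501 = 0.184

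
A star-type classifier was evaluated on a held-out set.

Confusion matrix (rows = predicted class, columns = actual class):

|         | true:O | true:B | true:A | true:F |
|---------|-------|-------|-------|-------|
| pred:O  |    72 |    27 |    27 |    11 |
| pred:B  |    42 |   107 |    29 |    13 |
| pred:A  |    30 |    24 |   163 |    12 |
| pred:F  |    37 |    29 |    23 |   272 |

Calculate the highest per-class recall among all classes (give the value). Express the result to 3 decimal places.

Per-class recall (TP/(TP+FN)):
  O: TP=72, FN=42+30+37=109 → 72/181 = 0.3978
  B: TP=107, FN=27+24+29=80 → 107/187 = 0.5722
  A: TP=163, FN=27+29+23=79 → 163/242 = 0.6736
  F: TP=272, FN=11+13+12=36 → 272/308 = 0.8831
Highest is class 'F' with recall = 0.883.

0.883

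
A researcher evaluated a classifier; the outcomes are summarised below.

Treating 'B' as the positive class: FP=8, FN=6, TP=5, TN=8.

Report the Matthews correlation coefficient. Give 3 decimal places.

-0.045

MCC = (TP·TN − FP·FN) / √((TP+FP)(TP+FN)(TN+FP)(TN+FN))
Numerator = 5·8 − 8·6 = -8
Denominator = √(13·11·16·14) = √32032 = 178.9749
MCC = -8 / 178.9749 = -0.045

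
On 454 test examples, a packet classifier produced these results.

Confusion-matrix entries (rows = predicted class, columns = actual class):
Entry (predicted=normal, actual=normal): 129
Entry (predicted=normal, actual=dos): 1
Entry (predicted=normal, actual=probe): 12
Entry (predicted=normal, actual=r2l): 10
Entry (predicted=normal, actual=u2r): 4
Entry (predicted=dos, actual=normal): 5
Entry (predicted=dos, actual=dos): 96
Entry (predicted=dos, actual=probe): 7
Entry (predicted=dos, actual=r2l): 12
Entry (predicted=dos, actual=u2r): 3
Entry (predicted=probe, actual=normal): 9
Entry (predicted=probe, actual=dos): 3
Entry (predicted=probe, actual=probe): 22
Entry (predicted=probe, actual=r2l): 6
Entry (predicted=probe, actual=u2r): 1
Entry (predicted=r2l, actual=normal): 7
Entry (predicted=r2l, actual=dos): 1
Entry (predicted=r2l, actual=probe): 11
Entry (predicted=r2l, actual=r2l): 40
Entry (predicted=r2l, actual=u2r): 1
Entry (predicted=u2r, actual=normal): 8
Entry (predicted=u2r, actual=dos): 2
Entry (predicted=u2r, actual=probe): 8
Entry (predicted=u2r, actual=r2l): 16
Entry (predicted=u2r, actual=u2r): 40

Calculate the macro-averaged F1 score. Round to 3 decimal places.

Per-class F1 score (2·TP/(2·TP+FP+FN)):
  normal: TP=129, FP=1+12+10+4=27, FN=5+9+7+8=29 → 258/314 = 0.8217
  dos: TP=96, FP=5+7+12+3=27, FN=1+3+1+2=7 → 192/226 = 0.8496
  probe: TP=22, FP=9+3+6+1=19, FN=12+7+11+8=38 → 44/101 = 0.4356
  r2l: TP=40, FP=7+1+11+1=20, FN=10+12+6+16=44 → 80/144 = 0.5556
  u2r: TP=40, FP=8+2+8+16=34, FN=4+3+1+1=9 → 80/123 = 0.6504
Macro-F1 score = mean = (0.8217 + 0.8496 + 0.4356 + 0.5556 + 0.6504) / 5 = 0.663

0.663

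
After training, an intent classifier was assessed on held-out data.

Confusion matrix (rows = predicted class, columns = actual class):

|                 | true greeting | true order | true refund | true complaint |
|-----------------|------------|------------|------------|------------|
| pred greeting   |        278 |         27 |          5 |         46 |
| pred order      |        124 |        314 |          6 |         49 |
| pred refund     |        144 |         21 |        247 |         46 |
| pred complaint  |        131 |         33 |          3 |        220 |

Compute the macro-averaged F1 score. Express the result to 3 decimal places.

Per-class F1 score (2·TP/(2·TP+FP+FN)):
  greeting: TP=278, FP=27+5+46=78, FN=124+144+131=399 → 556/1033 = 0.5382
  order: TP=314, FP=124+6+49=179, FN=27+21+33=81 → 628/888 = 0.7072
  refund: TP=247, FP=144+21+46=211, FN=5+6+3=14 → 494/719 = 0.6871
  complaint: TP=220, FP=131+33+3=167, FN=46+49+46=141 → 440/748 = 0.5882
Macro-F1 score = mean = (0.5382 + 0.7072 + 0.6871 + 0.5882) / 4 = 0.630

0.630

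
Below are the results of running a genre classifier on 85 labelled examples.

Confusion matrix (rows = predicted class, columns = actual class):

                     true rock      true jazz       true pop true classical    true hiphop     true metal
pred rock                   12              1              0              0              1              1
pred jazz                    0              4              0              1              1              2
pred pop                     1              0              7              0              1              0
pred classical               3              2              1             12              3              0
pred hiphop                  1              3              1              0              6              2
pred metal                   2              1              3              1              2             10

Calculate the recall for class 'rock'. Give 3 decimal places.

Take TP from the diagonal, FP from the rest of the 'rock' prediction marginal, FN from the rest of the 'rock' actual marginal.
recall = TP/(TP+FN).
rock: TP=12, FN=0+1+3+1+2=7 → 12/19 = 0.6316

0.632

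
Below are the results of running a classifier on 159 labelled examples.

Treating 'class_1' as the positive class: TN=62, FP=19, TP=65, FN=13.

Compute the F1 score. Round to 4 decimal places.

0.8025

Precision = TP/(TP+FP) = 65/84 = 0.7738
Recall = TP/(TP+FN) = 65/78 = 0.8333
F1 = 2·TP/(2·TP+FP+FN) = 130/162 = 0.8025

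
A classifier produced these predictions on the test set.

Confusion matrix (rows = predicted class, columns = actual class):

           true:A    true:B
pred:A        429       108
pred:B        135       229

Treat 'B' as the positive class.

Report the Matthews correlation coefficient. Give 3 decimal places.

0.434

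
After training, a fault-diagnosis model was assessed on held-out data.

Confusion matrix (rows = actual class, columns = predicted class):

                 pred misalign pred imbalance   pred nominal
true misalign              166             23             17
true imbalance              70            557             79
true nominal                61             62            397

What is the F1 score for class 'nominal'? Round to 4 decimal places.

Treat 'nominal' as positive and all other classes as negative.
F1 score = 2·TP/(2·TP+FP+FN).
nominal: TP=397, FP=17+79=96, FN=61+62=123 → 794/1013 = 0.78381

0.7838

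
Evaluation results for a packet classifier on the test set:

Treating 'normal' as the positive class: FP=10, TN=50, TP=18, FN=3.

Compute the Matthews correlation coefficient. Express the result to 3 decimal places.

0.636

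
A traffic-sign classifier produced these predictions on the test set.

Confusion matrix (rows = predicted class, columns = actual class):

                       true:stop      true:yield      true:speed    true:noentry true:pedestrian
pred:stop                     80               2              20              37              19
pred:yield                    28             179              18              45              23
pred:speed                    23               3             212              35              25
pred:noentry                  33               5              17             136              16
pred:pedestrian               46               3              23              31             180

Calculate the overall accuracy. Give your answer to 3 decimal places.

0.635

Accuracy = trace / total = (80+179+212+136+180=787) / 1239 = 787/1239 = 0.635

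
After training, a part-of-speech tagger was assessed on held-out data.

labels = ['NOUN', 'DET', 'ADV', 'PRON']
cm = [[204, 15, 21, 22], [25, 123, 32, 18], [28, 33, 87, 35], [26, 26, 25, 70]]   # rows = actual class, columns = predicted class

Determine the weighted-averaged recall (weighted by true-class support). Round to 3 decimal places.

0.613

Per-class recall (TP/(TP+FN)):
  NOUN: TP=204, FN=15+21+22=58 → 204/262 = 0.7786
  DET: TP=123, FN=25+32+18=75 → 123/198 = 0.6212
  ADV: TP=87, FN=28+33+35=96 → 87/183 = 0.4754
  PRON: TP=70, FN=26+26+25=77 → 70/147 = 0.4762
Weighted-recall = Σ (supportᵢ/N)·recallᵢ with N=790: (262/790)·0.7786 + (198/790)·0.6212 + (183/790)·0.4754 + (147/790)·0.4762 = 0.613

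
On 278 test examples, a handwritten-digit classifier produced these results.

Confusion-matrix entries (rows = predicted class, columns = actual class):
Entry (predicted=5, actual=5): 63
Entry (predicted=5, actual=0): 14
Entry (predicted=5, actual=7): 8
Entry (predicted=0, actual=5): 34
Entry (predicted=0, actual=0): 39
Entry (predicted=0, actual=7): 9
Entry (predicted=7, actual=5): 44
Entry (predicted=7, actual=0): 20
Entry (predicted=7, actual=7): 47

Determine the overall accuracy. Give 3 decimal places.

0.536

Accuracy = trace / total = (63+39+47=149) / 278 = 149/278 = 0.536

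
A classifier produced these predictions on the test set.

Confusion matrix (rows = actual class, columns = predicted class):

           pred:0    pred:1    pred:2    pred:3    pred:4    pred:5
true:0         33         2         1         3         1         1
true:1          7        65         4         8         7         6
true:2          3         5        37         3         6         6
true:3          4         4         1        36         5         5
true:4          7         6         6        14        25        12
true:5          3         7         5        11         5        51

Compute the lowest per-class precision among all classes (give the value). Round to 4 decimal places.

0.4800

Per-class precision (TP/(TP+FP)):
  0: TP=33, FP=7+3+4+7+3=24 → 33/57 = 0.57895
  1: TP=65, FP=2+5+4+6+7=24 → 65/89 = 0.73034
  2: TP=37, FP=1+4+1+6+5=17 → 37/54 = 0.68519
  3: TP=36, FP=3+8+3+14+11=39 → 36/75 = 0.48000
  4: TP=25, FP=1+7+6+5+5=24 → 25/49 = 0.51020
  5: TP=51, FP=1+6+6+5+12=30 → 51/81 = 0.62963
Lowest is class '3' with precision = 0.4800.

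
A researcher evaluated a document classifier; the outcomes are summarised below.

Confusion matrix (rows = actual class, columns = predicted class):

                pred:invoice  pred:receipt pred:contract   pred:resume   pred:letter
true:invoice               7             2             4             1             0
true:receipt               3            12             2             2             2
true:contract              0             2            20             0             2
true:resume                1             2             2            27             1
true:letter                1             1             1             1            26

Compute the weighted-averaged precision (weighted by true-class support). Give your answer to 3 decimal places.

0.753

Per-class precision (TP/(TP+FP)):
  invoice: TP=7, FP=3+0+1+1=5 → 7/12 = 0.5833
  receipt: TP=12, FP=2+2+2+1=7 → 12/19 = 0.6316
  contract: TP=20, FP=4+2+2+1=9 → 20/29 = 0.6897
  resume: TP=27, FP=1+2+0+1=4 → 27/31 = 0.8710
  letter: TP=26, FP=0+2+2+1=5 → 26/31 = 0.8387
Weighted-precision = Σ (supportᵢ/N)·precisionᵢ with N=122: (14/122)·0.5833 + (21/122)·0.6316 + (24/122)·0.6897 + (33/122)·0.8710 + (30/122)·0.8387 = 0.753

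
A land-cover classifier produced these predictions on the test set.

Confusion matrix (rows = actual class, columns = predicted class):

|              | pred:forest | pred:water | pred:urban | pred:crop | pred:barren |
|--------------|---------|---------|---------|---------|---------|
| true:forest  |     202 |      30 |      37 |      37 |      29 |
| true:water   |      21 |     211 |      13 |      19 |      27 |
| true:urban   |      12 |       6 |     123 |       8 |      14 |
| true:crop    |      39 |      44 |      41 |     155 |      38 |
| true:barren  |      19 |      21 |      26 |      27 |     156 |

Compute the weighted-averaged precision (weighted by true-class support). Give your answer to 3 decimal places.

Per-class precision (TP/(TP+FP)):
  forest: TP=202, FP=21+12+39+19=91 → 202/293 = 0.6894
  water: TP=211, FP=30+6+44+21=101 → 211/312 = 0.6763
  urban: TP=123, FP=37+13+41+26=117 → 123/240 = 0.5125
  crop: TP=155, FP=37+19+8+27=91 → 155/246 = 0.6301
  barren: TP=156, FP=29+27+14+38=108 → 156/264 = 0.5909
Weighted-precision = Σ (supportᵢ/N)·precisionᵢ with N=1355: (335/1355)·0.6894 + (291/1355)·0.6763 + (163/1355)·0.5125 + (317/1355)·0.6301 + (249/1355)·0.5909 = 0.633

0.633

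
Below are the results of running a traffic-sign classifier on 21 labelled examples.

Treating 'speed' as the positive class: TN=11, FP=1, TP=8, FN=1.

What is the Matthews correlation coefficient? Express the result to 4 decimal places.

MCC = (TP·TN − FP·FN) / √((TP+FP)(TP+FN)(TN+FP)(TN+FN))
Numerator = 8·11 − 1·1 = 87
Denominator = √(9·9·12·12) = √11664 = 108.0000
MCC = 87 / 108.0000 = 0.8056

0.8056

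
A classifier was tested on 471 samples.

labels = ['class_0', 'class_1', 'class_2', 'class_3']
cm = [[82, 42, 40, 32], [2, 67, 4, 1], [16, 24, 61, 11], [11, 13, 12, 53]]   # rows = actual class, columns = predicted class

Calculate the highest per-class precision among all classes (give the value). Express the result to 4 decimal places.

Per-class precision (TP/(TP+FP)):
  class_0: TP=82, FP=2+16+11=29 → 82/111 = 0.73874
  class_1: TP=67, FP=42+24+13=79 → 67/146 = 0.45890
  class_2: TP=61, FP=40+4+12=56 → 61/117 = 0.52137
  class_3: TP=53, FP=32+1+11=44 → 53/97 = 0.54639
Highest is class 'class_0' with precision = 0.7387.

0.7387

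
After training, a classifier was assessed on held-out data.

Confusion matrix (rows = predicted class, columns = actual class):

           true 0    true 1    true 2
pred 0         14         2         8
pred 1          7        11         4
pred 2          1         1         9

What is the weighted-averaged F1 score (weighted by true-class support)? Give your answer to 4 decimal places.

0.5923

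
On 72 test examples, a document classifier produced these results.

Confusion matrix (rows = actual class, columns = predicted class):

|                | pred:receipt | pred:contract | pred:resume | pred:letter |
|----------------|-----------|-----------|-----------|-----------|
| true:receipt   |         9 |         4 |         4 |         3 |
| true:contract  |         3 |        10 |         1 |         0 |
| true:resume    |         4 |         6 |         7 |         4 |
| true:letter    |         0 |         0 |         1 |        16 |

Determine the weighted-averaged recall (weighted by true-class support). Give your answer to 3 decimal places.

Per-class recall (TP/(TP+FN)):
  receipt: TP=9, FN=4+4+3=11 → 9/20 = 0.4500
  contract: TP=10, FN=3+1+0=4 → 10/14 = 0.7143
  resume: TP=7, FN=4+6+4=14 → 7/21 = 0.3333
  letter: TP=16, FN=0+0+1=1 → 16/17 = 0.9412
Weighted-recall = Σ (supportᵢ/N)·recallᵢ with N=72: (20/72)·0.4500 + (14/72)·0.7143 + (21/72)·0.3333 + (17/72)·0.9412 = 0.583

0.583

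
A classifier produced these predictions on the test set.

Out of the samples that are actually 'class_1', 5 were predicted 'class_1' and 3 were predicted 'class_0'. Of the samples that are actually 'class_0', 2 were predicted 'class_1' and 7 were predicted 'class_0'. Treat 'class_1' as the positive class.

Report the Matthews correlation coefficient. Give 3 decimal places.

0.408

MCC = (TP·TN − FP·FN) / √((TP+FP)(TP+FN)(TN+FP)(TN+FN))
Numerator = 5·7 − 2·3 = 29
Denominator = √(7·8·9·10) = √5040 = 70.9930
MCC = 29 / 70.9930 = 0.408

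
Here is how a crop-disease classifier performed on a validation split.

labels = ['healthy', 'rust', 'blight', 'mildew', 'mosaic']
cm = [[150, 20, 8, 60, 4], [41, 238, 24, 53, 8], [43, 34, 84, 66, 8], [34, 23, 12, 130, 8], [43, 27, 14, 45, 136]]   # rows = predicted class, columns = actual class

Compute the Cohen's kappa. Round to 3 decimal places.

0.451

Observed agreement pₒ = trace/N = 738/1313 = 0.5621
Expected agreement pₑ = Σ (rowᵢ·colᵢ)/N² = (311·242 + 342·364 + 142·235 + 354·207 + 164·265)/1313² = 0.2029
κ = (pₒ − pₑ)/(1 − pₑ) = (0.5621 − 0.2029)/(1 − 0.2029) = 0.451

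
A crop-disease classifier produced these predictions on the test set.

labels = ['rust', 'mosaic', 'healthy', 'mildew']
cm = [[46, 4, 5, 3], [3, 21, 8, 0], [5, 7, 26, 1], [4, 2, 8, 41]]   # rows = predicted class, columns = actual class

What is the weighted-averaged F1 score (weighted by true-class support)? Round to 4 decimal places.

Per-class F1 score (2·TP/(2·TP+FP+FN)):
  rust: TP=46, FP=4+5+3=12, FN=3+5+4=12 → 92/116 = 0.79310
  mosaic: TP=21, FP=3+8+0=11, FN=4+7+2=13 → 42/66 = 0.63636
  healthy: TP=26, FP=5+7+1=13, FN=5+8+8=21 → 52/86 = 0.60465
  mildew: TP=41, FP=4+2+8=14, FN=3+0+1=4 → 82/100 = 0.82000
Weighted-F1 score = Σ (supportᵢ/N)·F1 scoreᵢ with N=184: (58/184)·0.79310 + (34/184)·0.63636 + (47/184)·0.60465 + (45/184)·0.82000 = 0.7226

0.7226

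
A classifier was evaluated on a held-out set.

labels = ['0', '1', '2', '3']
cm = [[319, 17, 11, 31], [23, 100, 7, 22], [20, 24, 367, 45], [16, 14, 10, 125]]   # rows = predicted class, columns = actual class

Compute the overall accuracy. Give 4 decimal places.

Accuracy = trace / total = (319+100+367+125=911) / 1151 = 911/1151 = 0.7915

0.7915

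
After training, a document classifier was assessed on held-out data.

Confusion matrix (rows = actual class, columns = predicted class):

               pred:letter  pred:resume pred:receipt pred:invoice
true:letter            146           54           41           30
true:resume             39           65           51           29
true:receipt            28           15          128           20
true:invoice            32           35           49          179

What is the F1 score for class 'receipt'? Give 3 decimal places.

0.557

F1 score = 2·TP/(2·TP+FP+FN).
receipt: TP=128, FP=41+51+49=141, FN=28+15+20=63 → 256/460 = 0.5565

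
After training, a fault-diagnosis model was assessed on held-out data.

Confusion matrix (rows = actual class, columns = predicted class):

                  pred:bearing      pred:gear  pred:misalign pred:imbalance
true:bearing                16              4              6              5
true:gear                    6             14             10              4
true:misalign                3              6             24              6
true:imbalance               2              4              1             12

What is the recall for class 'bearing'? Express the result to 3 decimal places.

Take TP from the diagonal, FP from the rest of the 'bearing' prediction marginal, FN from the rest of the 'bearing' actual marginal.
recall = TP/(TP+FN).
bearing: TP=16, FN=4+6+5=15 → 16/31 = 0.5161

0.516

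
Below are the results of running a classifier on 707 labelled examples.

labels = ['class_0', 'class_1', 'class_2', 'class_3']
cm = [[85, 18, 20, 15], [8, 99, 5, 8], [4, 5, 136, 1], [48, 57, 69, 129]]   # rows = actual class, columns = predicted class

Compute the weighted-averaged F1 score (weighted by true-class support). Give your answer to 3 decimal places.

0.622

Per-class F1 score (2·TP/(2·TP+FP+FN)):
  class_0: TP=85, FP=8+4+48=60, FN=18+20+15=53 → 170/283 = 0.6007
  class_1: TP=99, FP=18+5+57=80, FN=8+5+8=21 → 198/299 = 0.6622
  class_2: TP=136, FP=20+5+69=94, FN=4+5+1=10 → 272/376 = 0.7234
  class_3: TP=129, FP=15+8+1=24, FN=48+57+69=174 → 258/456 = 0.5658
Weighted-F1 score = Σ (supportᵢ/N)·F1 scoreᵢ with N=707: (138/707)·0.6007 + (120/707)·0.6622 + (146/707)·0.7234 + (303/707)·0.5658 = 0.622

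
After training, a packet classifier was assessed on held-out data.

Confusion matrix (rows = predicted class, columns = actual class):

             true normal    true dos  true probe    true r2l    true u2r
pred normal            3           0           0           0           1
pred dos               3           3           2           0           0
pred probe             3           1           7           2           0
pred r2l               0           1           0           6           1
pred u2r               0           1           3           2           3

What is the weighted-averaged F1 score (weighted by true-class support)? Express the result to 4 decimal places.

0.5299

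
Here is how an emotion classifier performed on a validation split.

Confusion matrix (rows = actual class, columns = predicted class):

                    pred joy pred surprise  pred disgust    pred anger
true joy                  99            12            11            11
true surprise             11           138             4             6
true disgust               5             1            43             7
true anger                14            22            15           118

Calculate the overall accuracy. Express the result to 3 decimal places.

0.770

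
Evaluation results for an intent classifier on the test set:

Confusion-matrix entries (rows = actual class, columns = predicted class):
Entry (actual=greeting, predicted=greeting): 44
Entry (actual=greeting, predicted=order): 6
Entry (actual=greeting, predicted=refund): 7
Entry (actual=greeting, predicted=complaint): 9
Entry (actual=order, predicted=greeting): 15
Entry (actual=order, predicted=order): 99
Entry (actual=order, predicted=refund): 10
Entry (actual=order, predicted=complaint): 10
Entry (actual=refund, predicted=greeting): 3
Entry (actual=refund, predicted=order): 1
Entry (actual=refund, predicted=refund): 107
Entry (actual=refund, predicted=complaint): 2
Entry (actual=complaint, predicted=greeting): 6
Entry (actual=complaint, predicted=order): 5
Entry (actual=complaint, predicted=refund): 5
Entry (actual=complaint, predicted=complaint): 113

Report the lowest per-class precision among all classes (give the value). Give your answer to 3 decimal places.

0.647

Per-class precision (TP/(TP+FP)):
  greeting: TP=44, FP=15+3+6=24 → 44/68 = 0.6471
  order: TP=99, FP=6+1+5=12 → 99/111 = 0.8919
  refund: TP=107, FP=7+10+5=22 → 107/129 = 0.8295
  complaint: TP=113, FP=9+10+2=21 → 113/134 = 0.8433
Lowest is class 'greeting' with precision = 0.647.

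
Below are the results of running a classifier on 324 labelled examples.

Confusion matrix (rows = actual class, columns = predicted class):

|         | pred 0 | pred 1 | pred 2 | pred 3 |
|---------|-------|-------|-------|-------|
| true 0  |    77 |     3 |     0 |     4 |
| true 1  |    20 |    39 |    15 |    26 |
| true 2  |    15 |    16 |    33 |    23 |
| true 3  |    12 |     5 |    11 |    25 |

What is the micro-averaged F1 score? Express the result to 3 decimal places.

0.537

Micro-averaging pools counts across classes: ΣTP=174, ΣFP=150, ΣFN=150.
Micro-F1 score = 2·TP/(2·TP+FP+FN) on pooled counts = 0.537 (equals overall accuracy in single-label multiclass).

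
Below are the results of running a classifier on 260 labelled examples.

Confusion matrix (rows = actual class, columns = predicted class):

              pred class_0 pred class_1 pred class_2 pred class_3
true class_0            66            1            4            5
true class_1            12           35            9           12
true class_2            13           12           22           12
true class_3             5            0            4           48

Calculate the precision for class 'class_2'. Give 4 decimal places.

0.5641

precision = TP/(TP+FP).
class_2: TP=22, FP=4+9+4=17 → 22/39 = 0.56410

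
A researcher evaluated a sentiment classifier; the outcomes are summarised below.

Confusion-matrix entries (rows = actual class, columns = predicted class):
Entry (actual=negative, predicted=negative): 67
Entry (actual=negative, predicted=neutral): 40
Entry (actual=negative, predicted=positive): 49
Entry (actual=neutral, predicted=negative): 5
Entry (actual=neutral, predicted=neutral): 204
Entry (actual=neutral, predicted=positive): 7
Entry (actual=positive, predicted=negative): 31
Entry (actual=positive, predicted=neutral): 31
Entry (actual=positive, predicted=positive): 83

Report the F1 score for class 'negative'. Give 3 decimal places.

0.517

F1 score = 2·TP/(2·TP+FP+FN).
negative: TP=67, FP=5+31=36, FN=40+49=89 → 134/259 = 0.5174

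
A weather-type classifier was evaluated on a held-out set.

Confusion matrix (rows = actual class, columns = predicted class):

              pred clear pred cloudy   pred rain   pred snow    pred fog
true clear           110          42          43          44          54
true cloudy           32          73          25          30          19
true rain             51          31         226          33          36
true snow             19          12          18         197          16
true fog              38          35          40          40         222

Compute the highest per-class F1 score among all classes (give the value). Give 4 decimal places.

Per-class F1 score (2·TP/(2·TP+FP+FN)):
  clear: TP=110, FP=32+51+19+38=140, FN=42+43+44+54=183 → 220/543 = 0.40516
  cloudy: TP=73, FP=42+31+12+35=120, FN=32+25+30+19=106 → 146/372 = 0.39247
  rain: TP=226, FP=43+25+18+40=126, FN=51+31+33+36=151 → 452/729 = 0.62003
  snow: TP=197, FP=44+30+33+40=147, FN=19+12+18+16=65 → 394/606 = 0.65017
  fog: TP=222, FP=54+19+36+16=125, FN=38+35+40+40=153 → 444/722 = 0.61496
Highest is class 'snow' with F1 score = 0.6502.

0.6502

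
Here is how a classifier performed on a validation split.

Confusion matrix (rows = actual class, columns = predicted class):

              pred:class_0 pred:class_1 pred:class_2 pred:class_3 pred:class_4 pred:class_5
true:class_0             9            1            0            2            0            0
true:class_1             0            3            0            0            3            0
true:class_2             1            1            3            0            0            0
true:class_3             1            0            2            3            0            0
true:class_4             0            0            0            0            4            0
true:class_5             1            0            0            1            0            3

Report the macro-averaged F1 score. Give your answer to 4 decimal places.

Per-class F1 score (2·TP/(2·TP+FP+FN)):
  class_0: TP=9, FP=0+1+1+0+1=3, FN=1+0+2+0+0=3 → 18/24 = 0.75000
  class_1: TP=3, FP=1+1+0+0+0=2, FN=0+0+0+3+0=3 → 6/11 = 0.54545
  class_2: TP=3, FP=0+0+2+0+0=2, FN=1+1+0+0+0=2 → 6/10 = 0.60000
  class_3: TP=3, FP=2+0+0+0+1=3, FN=1+0+2+0+0=3 → 6/12 = 0.50000
  class_4: TP=4, FP=0+3+0+0+0=3, FN=0+0+0+0+0=0 → 8/11 = 0.72727
  class_5: TP=3, FP=0+0+0+0+0=0, FN=1+0+0+1+0=2 → 6/8 = 0.75000
Macro-F1 score = mean = (0.75000 + 0.54545 + 0.60000 + 0.50000 + 0.72727 + 0.75000) / 6 = 0.6455

0.6455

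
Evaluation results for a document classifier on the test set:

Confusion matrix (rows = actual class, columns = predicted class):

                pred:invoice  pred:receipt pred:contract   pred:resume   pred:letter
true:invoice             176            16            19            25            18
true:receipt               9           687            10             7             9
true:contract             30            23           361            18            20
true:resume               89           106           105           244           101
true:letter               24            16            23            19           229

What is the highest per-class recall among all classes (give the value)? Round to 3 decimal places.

Per-class recall (TP/(TP+FN)):
  invoice: TP=176, FN=16+19+25+18=78 → 176/254 = 0.6929
  receipt: TP=687, FN=9+10+7+9=35 → 687/722 = 0.9515
  contract: TP=361, FN=30+23+18+20=91 → 361/452 = 0.7987
  resume: TP=244, FN=89+106+105+101=401 → 244/645 = 0.3783
  letter: TP=229, FN=24+16+23+19=82 → 229/311 = 0.7363
Highest is class 'receipt' with recall = 0.952.

0.952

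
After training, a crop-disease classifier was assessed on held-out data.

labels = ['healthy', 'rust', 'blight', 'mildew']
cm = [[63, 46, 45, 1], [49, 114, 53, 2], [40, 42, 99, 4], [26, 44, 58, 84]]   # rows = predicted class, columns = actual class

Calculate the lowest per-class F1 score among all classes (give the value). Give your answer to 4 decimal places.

0.3784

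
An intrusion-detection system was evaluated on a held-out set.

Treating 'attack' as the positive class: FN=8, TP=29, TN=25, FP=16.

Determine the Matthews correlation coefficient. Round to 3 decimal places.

MCC = (TP·TN − FP·FN) / √((TP+FP)(TP+FN)(TN+FP)(TN+FN))
Numerator = 29·25 − 16·8 = 597
Denominator = √(45·37·41·33) = √2252745 = 1500.9147
MCC = 597 / 1500.9147 = 0.398

0.398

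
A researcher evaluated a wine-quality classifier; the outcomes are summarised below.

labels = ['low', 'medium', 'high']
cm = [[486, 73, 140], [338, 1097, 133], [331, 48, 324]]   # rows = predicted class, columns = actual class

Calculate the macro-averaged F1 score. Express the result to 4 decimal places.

0.6034

Per-class F1 score (2·TP/(2·TP+FP+FN)):
  low: TP=486, FP=73+140=213, FN=338+331=669 → 972/1854 = 0.52427
  medium: TP=1097, FP=338+133=471, FN=73+48=121 → 2194/2786 = 0.78751
  high: TP=324, FP=331+48=379, FN=140+133=273 → 648/1300 = 0.49846
Macro-F1 score = mean = (0.52427 + 0.78751 + 0.49846) / 3 = 0.6034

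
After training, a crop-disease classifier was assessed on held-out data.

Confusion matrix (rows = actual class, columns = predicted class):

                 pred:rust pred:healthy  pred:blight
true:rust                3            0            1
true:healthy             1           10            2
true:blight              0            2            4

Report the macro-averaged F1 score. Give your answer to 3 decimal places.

Per-class F1 score (2·TP/(2·TP+FP+FN)):
  rust: TP=3, FP=1+0=1, FN=0+1=1 → 6/8 = 0.7500
  healthy: TP=10, FP=0+2=2, FN=1+2=3 → 20/25 = 0.8000
  blight: TP=4, FP=1+2=3, FN=0+2=2 → 8/13 = 0.6154
Macro-F1 score = mean = (0.7500 + 0.8000 + 0.6154) / 3 = 0.722

0.722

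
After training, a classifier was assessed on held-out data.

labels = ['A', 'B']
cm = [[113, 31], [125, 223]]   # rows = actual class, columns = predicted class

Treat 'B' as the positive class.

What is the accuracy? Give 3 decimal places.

Accuracy = (TP+TN)/N = (223+113)/492 = 0.683

0.683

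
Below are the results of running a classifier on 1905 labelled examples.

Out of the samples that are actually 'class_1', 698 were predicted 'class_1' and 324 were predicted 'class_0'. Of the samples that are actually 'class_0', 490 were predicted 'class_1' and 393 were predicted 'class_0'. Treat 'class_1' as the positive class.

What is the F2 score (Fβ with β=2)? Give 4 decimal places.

Fβ = (1+β²)·TP / ((1+β²)·TP + β²·FN + FP), with β²=4
= 5·698 / (5·698 + 4·324 + 490) = 0.6615

0.6615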